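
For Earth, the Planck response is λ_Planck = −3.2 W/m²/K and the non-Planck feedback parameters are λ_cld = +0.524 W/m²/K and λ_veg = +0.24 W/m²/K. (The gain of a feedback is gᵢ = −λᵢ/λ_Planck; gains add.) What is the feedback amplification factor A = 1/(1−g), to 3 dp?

1.314

Convert to gains: g_cld = 0.524/3.2 = 0.1638; g_veg = 0.24/3.2 = 0.075.
Total gain g = 0.2388.
A = 1/(1 − 0.2388) = 1.314.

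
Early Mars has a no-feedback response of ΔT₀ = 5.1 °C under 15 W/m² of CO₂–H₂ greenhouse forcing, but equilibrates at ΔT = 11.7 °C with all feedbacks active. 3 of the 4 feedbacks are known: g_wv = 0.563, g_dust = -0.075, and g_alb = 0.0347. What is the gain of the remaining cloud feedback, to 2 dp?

Amplification A = ΔT/ΔT₀ = 11.7/5.1 = 2.294.
Total gain g = 1 − 1/A = 1 − 1/2.294 = 0.5641.
Known gains sum to 0.563 − 0.075 + 0.0347 = 0.5227.
g_cld = 0.5641 − 0.5227 = 0.04.

0.04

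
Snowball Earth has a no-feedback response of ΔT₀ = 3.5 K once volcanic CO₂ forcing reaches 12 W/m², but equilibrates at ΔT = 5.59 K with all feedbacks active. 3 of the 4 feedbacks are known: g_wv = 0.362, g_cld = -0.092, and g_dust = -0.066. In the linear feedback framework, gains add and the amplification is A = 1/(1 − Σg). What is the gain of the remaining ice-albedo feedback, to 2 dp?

Amplification A = ΔT/ΔT₀ = 5.59/3.5 = 1.597.
Total gain g = 1 − 1/A = 1 − 1/1.597 = 0.3738.
Known gains sum to 0.362 − 0.092 − 0.066 = 0.204.
g_ice = 0.3738 − 0.204 = 0.17.

0.17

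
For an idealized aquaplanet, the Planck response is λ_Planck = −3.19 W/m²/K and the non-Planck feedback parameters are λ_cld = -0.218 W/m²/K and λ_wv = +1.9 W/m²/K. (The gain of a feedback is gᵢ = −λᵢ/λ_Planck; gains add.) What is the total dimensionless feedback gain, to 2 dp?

0.53

Convert to gains: g_cld = -0.218/3.19 = -0.06834; g_wv = 1.9/3.19 = 0.5956.
Total gain g = 0.52726.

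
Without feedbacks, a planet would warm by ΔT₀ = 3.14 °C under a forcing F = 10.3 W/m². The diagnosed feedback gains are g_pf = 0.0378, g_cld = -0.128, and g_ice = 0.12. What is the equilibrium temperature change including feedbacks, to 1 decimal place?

3.2 °C

Total gain g = 0.0378 − 0.128 + 0.12 = 0.0298.
Amplification A = 1/(1 − 0.0298) = 1.031.
ΔT = 3.14 × 1.031 = 3.2 °C.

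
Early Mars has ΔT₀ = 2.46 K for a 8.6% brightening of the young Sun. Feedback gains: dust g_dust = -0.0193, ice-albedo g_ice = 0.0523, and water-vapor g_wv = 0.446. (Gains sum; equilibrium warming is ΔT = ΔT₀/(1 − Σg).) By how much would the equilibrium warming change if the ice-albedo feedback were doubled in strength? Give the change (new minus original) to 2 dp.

Original: g = 0.479, ΔT = 2.46/(1−0.479) = 4.7217 K.
With doubled ice-albedo: g' = 0.5313, ΔT' = 2.46/(1−0.5313) = 5.2486 K.
Change = 5.2486 − 4.7217 = 0.53 K.

0.53 K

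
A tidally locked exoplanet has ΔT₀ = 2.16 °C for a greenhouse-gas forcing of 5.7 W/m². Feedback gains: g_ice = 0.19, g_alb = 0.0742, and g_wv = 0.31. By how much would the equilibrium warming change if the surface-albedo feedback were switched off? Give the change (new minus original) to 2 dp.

-0.75 °C

Original: g = 0.5742, ΔT = 2.16/(1−0.5742) = 5.0728 °C.
Without surface-albedo: g' = 0.5, ΔT' = 2.16/(1−0.5) = 4.3200 °C.
Change = 4.3200 − 5.0728 = -0.75 °C.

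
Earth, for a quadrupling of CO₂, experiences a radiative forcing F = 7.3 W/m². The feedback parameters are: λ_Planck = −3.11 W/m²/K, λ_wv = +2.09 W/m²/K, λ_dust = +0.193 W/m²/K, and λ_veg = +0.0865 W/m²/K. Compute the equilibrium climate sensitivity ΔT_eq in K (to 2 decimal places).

9.86 K

Net feedback parameter λ = (−3.11) + (+2.09) + (+0.193) + (+0.0865) = -0.7405 W/m²/K.
ΔT = −F/λ = −7.3/(-0.7405) = 9.86 K.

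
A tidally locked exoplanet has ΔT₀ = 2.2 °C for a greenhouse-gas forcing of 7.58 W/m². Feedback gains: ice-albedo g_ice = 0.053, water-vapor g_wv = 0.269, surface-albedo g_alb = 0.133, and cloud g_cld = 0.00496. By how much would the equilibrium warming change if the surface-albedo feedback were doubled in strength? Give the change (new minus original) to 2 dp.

Original: g = 0.45996, ΔT = 2.2/(1−0.45996) = 4.0738 °C.
With doubled surface-albedo: g' = 0.59296, ΔT' = 2.2/(1−0.59296) = 5.4049 °C.
Change = 5.4049 − 4.0738 = 1.33 °C.

1.33 °C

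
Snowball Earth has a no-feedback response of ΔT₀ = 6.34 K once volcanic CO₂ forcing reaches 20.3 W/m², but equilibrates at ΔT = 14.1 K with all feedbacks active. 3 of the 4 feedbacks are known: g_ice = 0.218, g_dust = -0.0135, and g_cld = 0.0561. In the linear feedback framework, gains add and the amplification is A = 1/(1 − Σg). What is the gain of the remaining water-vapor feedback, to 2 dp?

Amplification A = ΔT/ΔT₀ = 14.1/6.34 = 2.224.
Total gain g = 1 − 1/A = 1 − 1/2.224 = 0.5504.
Known gains sum to 0.218 − 0.0135 + 0.0561 = 0.2606.
g_wv = 0.5504 − 0.2606 = 0.29.

0.29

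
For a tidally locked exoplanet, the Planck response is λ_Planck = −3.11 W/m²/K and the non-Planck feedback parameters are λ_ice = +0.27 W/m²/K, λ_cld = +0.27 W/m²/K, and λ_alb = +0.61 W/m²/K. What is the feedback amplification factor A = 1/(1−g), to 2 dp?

Convert to gains: g_ice = 0.27/3.11 = 0.08682; g_cld = 0.27/3.11 = 0.08682; g_alb = 0.61/3.11 = 0.1961.
Total gain g = 0.36974.
A = 1/(1 − 0.36974) = 1.59.

1.59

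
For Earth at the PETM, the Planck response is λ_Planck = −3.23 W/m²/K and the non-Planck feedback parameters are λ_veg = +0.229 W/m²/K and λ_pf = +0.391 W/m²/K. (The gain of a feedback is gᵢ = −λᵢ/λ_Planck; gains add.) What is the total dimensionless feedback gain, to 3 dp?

0.192

Convert to gains: g_veg = 0.229/3.23 = 0.0709; g_pf = 0.391/3.23 = 0.1211.
Total gain g = 0.192.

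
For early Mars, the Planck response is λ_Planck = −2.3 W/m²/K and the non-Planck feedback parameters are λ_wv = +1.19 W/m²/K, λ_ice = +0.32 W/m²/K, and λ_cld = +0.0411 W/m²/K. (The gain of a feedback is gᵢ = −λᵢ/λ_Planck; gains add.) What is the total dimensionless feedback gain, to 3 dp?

0.674

Convert to gains: g_wv = 1.19/2.3 = 0.5174; g_ice = 0.32/2.3 = 0.1391; g_cld = 0.0411/2.3 = 0.01787.
Total gain g = 0.67437.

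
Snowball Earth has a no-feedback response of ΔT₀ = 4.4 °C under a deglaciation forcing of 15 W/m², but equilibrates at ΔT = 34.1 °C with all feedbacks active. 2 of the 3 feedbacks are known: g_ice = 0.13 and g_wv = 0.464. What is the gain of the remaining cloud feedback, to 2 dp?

0.28

Amplification A = ΔT/ΔT₀ = 34.1/4.4 = 7.75.
Total gain g = 1 − 1/A = 1 − 1/7.75 = 0.871.
Known gains sum to 0.13 + 0.464 = 0.594.
g_cld = 0.871 − 0.594 = 0.28.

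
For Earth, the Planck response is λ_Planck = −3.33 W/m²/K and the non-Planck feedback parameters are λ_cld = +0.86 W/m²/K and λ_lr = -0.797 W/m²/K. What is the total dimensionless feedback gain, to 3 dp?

Convert to gains: g_cld = 0.86/3.33 = 0.2583; g_lr = -0.797/3.33 = -0.2393.
Total gain g = 0.019.

0.019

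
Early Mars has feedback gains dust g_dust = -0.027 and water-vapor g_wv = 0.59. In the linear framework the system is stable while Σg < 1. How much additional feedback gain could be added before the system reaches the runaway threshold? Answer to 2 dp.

Current total gain = -0.027 + 0.59 = 0.563.
Margin to runaway = 1 − 0.563 = 0.44.

0.44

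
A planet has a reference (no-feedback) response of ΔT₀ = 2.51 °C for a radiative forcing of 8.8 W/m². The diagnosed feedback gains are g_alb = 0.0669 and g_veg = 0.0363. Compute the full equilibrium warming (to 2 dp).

2.80 °C

Total gain g = 0.0669 + 0.0363 = 0.1032.
Amplification A = 1/(1 − 0.1032) = 1.115.
ΔT = 2.51 × 1.115 = 2.80 °C.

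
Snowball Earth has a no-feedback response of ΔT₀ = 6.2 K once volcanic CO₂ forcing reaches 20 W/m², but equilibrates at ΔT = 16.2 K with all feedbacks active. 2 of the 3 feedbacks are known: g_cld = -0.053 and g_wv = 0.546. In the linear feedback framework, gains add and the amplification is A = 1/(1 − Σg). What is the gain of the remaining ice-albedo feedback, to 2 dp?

Amplification A = ΔT/ΔT₀ = 16.2/6.2 = 2.613.
Total gain g = 1 − 1/A = 1 − 1/2.613 = 0.6173.
Known gains sum to -0.053 + 0.546 = 0.493.
g_ice = 0.6173 − 0.493 = 0.12.

0.12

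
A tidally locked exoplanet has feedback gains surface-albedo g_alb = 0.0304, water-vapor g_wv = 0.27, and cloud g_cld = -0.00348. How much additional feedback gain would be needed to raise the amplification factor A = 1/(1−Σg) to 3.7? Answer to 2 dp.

0.43

Current total gain = 0.29692.
Target gain for A = 3.7: g* = 1 − 1/3.7 = 0.7297.
Additional gain needed = 0.7297 − 0.29692 = 0.43.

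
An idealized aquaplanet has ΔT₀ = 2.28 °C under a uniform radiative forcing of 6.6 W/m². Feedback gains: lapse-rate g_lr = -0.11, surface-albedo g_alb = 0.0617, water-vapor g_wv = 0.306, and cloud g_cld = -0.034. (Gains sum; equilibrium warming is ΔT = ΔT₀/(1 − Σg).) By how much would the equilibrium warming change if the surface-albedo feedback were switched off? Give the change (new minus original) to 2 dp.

-0.22 °C

Original: g = 0.2237, ΔT = 2.28/(1−0.2237) = 2.9370 °C.
Without surface-albedo: g' = 0.162, ΔT' = 2.28/(1−0.162) = 2.7208 °C.
Change = 2.7208 − 2.9370 = -0.22 °C.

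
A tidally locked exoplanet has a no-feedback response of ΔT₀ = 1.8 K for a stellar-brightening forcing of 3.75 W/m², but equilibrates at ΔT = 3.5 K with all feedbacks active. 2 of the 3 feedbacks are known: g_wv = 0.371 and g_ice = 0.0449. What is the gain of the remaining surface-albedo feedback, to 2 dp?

0.07

Amplification A = ΔT/ΔT₀ = 3.5/1.8 = 1.944.
Total gain g = 1 − 1/A = 1 − 1/1.944 = 0.4856.
Known gains sum to 0.371 + 0.0449 = 0.4159.
g_alb = 0.4856 − 0.4159 = 0.07.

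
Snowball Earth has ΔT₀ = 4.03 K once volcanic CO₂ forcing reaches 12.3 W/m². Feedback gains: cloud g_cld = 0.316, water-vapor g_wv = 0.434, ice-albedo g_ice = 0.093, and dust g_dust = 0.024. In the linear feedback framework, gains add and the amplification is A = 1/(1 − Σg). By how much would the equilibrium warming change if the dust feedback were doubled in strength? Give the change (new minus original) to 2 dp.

Original: g = 0.867, ΔT = 4.03/(1−0.867) = 30.3008 K.
With doubled dust: g' = 0.891, ΔT' = 4.03/(1−0.891) = 36.9725 K.
Change = 36.9725 − 30.3008 = 6.67 K.

6.67 K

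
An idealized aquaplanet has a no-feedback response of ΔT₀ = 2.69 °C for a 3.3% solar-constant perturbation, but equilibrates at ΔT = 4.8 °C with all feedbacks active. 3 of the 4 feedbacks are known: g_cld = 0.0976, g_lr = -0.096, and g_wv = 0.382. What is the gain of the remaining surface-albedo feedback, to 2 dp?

Amplification A = ΔT/ΔT₀ = 4.8/2.69 = 1.784.
Total gain g = 1 − 1/A = 1 − 1/1.784 = 0.4395.
Known gains sum to 0.0976 − 0.096 + 0.382 = 0.3836.
g_alb = 0.4395 − 0.3836 = 0.06.

0.06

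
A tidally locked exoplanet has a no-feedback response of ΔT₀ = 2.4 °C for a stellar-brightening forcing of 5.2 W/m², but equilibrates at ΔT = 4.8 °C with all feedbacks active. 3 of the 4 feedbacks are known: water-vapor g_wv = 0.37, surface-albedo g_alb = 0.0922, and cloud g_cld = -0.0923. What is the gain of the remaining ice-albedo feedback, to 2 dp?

Amplification A = ΔT/ΔT₀ = 4.8/2.4 = 2.
Total gain g = 1 − 1/A = 1 − 1/2 = 0.5.
Known gains sum to 0.37 + 0.0922 − 0.0923 = 0.3699.
g_ice = 0.5 − 0.3699 = 0.13.

0.13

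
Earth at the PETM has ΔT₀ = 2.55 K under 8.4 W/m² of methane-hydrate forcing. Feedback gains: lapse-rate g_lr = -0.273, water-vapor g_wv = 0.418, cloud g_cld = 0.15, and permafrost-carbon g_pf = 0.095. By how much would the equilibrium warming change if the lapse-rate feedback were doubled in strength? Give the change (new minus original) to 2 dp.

-1.29 K

Original: g = 0.39, ΔT = 2.55/(1−0.39) = 4.1803 K.
With doubled lapse-rate: g' = 0.117, ΔT' = 2.55/(1−0.117) = 2.8879 K.
Change = 2.8879 − 4.1803 = -1.29 K.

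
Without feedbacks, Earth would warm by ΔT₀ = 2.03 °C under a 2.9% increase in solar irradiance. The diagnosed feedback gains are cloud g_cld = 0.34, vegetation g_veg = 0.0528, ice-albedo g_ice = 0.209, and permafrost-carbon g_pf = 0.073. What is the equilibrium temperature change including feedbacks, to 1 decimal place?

6.2 °C

Total gain g = 0.34 + 0.0528 + 0.209 + 0.073 = 0.6748.
Amplification A = 1/(1 − 0.6748) = 3.075.
ΔT = 2.03 × 3.075 = 6.2 °C.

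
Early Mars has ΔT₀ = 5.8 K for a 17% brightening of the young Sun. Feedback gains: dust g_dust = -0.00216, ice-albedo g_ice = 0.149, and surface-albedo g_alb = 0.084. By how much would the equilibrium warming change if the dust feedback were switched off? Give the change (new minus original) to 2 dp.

Original: g = 0.23084, ΔT = 5.8/(1−0.23084) = 7.5407 K.
Without dust: g' = 0.233, ΔT' = 5.8/(1−0.233) = 7.5619 K.
Change = 7.5619 − 7.5407 = 0.02 K.

0.02 K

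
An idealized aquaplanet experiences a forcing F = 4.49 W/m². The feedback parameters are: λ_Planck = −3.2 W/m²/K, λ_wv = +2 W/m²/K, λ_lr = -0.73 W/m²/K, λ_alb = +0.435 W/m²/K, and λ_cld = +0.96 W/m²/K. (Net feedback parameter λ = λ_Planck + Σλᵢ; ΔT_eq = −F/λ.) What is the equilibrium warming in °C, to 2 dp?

Net feedback parameter λ = (−3.2) + (+2) + (-0.73) + (+0.435) + (+0.96) = -0.535 W/m²/K.
ΔT = −F/λ = −4.49/(-0.535) = 8.39 °C.

8.39 °C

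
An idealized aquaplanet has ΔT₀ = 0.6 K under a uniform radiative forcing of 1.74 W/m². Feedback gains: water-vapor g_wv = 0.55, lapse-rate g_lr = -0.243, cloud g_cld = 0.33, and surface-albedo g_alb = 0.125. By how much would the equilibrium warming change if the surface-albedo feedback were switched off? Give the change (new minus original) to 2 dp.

Original: g = 0.762, ΔT = 0.6/(1−0.762) = 2.5210 K.
Without surface-albedo: g' = 0.637, ΔT' = 0.6/(1−0.637) = 1.6529 K.
Change = 1.6529 − 2.5210 = -0.87 K.

-0.87 K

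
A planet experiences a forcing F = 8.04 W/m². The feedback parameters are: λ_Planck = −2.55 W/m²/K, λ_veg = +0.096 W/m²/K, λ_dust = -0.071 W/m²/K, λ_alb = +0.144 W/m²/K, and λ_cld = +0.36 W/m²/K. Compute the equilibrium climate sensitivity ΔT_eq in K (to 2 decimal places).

3.98 K

Net feedback parameter λ = (−2.55) + (+0.096) + (-0.071) + (+0.144) + (+0.36) = -2.021 W/m²/K.
ΔT = −F/λ = −8.04/(-2.021) = 3.98 K.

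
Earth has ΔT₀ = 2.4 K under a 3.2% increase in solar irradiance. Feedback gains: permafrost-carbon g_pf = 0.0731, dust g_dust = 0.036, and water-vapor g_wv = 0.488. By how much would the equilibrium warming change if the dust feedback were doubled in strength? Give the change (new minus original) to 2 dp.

Original: g = 0.5971, ΔT = 2.4/(1−0.5971) = 5.9568 K.
With doubled dust: g' = 0.6331, ΔT' = 2.4/(1−0.6331) = 6.5413 K.
Change = 6.5413 − 5.9568 = 0.58 K.

0.58 K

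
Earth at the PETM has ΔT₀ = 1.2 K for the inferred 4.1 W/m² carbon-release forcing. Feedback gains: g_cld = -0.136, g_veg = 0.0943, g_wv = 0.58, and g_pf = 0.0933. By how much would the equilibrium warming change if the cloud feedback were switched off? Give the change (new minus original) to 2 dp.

Original: g = 0.6316, ΔT = 1.2/(1−0.6316) = 3.2573 K.
Without cloud: g' = 0.7676, ΔT' = 1.2/(1−0.7676) = 5.1635 K.
Change = 5.1635 − 3.2573 = 1.91 K.

1.91 K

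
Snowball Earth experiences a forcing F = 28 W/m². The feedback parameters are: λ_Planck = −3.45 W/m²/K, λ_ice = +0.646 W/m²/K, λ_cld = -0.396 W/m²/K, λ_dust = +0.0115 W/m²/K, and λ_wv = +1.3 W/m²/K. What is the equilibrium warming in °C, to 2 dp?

14.83 °C

Net feedback parameter λ = (−3.45) + (+0.646) + (-0.396) + (+0.0115) + (+1.3) = -1.8885 W/m²/K.
ΔT = −F/λ = −28/(-1.8885) = 14.83 °C.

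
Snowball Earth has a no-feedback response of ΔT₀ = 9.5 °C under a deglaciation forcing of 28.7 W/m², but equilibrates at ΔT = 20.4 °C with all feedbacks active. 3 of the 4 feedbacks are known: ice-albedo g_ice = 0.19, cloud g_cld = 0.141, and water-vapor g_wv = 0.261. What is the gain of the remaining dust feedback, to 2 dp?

Amplification A = ΔT/ΔT₀ = 20.4/9.5 = 2.147.
Total gain g = 1 − 1/A = 1 − 1/2.147 = 0.5342.
Known gains sum to 0.19 + 0.141 + 0.261 = 0.592.
g_dust = 0.5342 − 0.592 = -0.06.

-0.06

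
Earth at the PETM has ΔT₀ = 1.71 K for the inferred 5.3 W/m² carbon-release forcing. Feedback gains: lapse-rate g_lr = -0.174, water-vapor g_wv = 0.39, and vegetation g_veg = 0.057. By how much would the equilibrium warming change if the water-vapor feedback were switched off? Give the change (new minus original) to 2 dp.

Original: g = 0.273, ΔT = 1.71/(1−0.273) = 2.3521 K.
Without water-vapor: g' = -0.117, ΔT' = 1.71/(1+0.117) = 1.5309 K.
Change = 1.5309 − 2.3521 = -0.82 K.

-0.82 K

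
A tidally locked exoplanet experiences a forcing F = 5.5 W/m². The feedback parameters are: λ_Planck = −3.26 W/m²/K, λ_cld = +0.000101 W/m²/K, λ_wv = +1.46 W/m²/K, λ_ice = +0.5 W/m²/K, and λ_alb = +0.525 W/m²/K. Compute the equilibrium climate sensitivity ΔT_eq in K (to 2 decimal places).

7.10 K

Net feedback parameter λ = (−3.26) + (+0.000101) + (+1.46) + (+0.5) + (+0.525) = -0.774899 W/m²/K.
ΔT = −F/λ = −5.5/(-0.774899) = 7.10 K.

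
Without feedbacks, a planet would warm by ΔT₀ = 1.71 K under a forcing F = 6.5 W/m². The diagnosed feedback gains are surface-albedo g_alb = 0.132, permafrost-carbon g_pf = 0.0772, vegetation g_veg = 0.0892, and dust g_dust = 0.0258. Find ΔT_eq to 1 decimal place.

2.5 K

Total gain g = 0.132 + 0.0772 + 0.0892 + 0.0258 = 0.3242.
Amplification A = 1/(1 − 0.3242) = 1.48.
ΔT = 1.71 × 1.48 = 2.5 K.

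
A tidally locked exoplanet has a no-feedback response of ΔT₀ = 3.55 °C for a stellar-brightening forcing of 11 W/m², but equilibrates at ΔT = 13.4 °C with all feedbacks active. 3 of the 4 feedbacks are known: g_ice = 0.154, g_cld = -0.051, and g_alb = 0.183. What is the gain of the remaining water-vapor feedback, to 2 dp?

0.45

Amplification A = ΔT/ΔT₀ = 13.4/3.55 = 3.775.
Total gain g = 1 − 1/A = 1 − 1/3.775 = 0.7351.
Known gains sum to 0.154 − 0.051 + 0.183 = 0.286.
g_wv = 0.7351 − 0.286 = 0.45.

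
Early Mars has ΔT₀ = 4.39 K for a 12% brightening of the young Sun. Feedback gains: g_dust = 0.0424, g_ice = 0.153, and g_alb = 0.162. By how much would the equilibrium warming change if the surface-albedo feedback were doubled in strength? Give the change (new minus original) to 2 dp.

2.30 K

Original: g = 0.3574, ΔT = 4.39/(1−0.3574) = 6.8316 K.
With doubled surface-albedo: g' = 0.5194, ΔT' = 4.39/(1−0.5194) = 9.1344 K.
Change = 9.1344 − 6.8316 = 2.30 K.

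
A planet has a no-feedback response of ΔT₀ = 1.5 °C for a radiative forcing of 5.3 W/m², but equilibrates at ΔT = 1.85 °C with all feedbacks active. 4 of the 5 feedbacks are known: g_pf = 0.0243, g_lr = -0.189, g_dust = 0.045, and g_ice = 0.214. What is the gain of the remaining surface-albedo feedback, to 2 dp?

Amplification A = ΔT/ΔT₀ = 1.85/1.5 = 1.233.
Total gain g = 1 − 1/A = 1 − 1/1.233 = 0.189.
Known gains sum to 0.0243 − 0.189 + 0.045 + 0.214 = 0.0943.
g_alb = 0.189 − 0.0943 = 0.09.

0.09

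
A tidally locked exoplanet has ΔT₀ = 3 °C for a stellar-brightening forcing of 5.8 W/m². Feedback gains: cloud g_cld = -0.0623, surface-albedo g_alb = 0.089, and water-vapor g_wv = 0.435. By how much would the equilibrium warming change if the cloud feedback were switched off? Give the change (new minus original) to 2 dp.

0.73 °C

Original: g = 0.4617, ΔT = 3/(1−0.4617) = 5.5731 °C.
Without cloud: g' = 0.524, ΔT' = 3/(1−0.524) = 6.3025 °C.
Change = 6.3025 − 5.5731 = 0.73 °C.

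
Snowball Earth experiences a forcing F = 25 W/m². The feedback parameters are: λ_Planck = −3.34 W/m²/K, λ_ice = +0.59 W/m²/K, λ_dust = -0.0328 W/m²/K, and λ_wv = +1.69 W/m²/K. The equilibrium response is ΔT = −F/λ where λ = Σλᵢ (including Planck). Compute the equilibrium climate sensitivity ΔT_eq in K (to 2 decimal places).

22.88 K

Net feedback parameter λ = (−3.34) + (+0.59) + (-0.0328) + (+1.69) = -1.0928 W/m²/K.
ΔT = −F/λ = −25/(-1.0928) = 22.88 K.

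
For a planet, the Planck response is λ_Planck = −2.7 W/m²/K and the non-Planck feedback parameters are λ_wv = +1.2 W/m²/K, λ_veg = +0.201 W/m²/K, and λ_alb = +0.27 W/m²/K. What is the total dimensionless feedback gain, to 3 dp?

0.619

Convert to gains: g_wv = 1.2/2.7 = 0.4444; g_veg = 0.201/2.7 = 0.07444; g_alb = 0.27/2.7 = 0.1.
Total gain g = 0.61884.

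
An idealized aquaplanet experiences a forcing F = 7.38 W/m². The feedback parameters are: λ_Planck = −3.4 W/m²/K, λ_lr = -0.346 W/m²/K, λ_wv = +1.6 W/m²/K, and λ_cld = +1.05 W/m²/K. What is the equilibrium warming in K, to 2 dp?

6.73 K

Net feedback parameter λ = (−3.4) + (-0.346) + (+1.6) + (+1.05) = -1.096 W/m²/K.
ΔT = −F/λ = −7.38/(-1.096) = 6.73 K.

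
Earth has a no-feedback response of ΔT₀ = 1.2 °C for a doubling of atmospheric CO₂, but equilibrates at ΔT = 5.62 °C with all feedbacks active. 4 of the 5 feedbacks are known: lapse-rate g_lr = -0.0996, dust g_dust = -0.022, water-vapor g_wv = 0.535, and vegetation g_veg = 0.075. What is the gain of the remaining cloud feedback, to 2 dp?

Amplification A = ΔT/ΔT₀ = 5.62/1.2 = 4.683.
Total gain g = 1 − 1/A = 1 − 1/4.683 = 0.7865.
Known gains sum to -0.0996 − 0.022 + 0.535 + 0.075 = 0.4884.
g_cld = 0.7865 − 0.4884 = 0.30.

0.30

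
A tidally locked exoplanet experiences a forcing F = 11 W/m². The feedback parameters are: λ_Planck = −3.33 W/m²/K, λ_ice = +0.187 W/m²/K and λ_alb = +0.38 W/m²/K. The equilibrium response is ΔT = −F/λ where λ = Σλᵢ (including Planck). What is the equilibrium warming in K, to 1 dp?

Net feedback parameter λ = (−3.33) + (+0.187) + (+0.38) = -2.763 W/m²/K.
ΔT = −F/λ = −11/(-2.763) = 4.0 K.

4.0 K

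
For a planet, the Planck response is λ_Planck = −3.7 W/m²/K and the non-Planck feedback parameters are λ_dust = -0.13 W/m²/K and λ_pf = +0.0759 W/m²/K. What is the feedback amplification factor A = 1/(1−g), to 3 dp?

Convert to gains: g_dust = -0.13/3.7 = -0.03514; g_pf = 0.0759/3.7 = 0.02051.
Total gain g = -0.01463.
A = 1/(1 + 0.01463) = 0.986.

0.986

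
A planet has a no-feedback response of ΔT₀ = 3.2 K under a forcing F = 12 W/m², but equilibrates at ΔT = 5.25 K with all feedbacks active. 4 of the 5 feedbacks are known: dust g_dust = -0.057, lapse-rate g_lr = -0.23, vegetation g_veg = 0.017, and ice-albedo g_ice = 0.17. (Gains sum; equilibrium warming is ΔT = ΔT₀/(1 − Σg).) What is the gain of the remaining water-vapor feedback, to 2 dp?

0.49

Amplification A = ΔT/ΔT₀ = 5.25/3.2 = 1.641.
Total gain g = 1 − 1/A = 1 − 1/1.641 = 0.3906.
Known gains sum to -0.057 − 0.23 + 0.017 + 0.17 = -0.1.
g_wv = 0.3906 + 0.1 = 0.49.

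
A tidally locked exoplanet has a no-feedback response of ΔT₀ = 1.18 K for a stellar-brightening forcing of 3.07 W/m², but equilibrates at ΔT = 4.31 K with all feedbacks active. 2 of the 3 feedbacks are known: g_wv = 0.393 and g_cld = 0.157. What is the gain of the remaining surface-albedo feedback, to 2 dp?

Amplification A = ΔT/ΔT₀ = 4.31/1.18 = 3.653.
Total gain g = 1 − 1/A = 1 − 1/3.653 = 0.7263.
Known gains sum to 0.393 + 0.157 = 0.55.
g_alb = 0.7263 − 0.55 = 0.18.

0.18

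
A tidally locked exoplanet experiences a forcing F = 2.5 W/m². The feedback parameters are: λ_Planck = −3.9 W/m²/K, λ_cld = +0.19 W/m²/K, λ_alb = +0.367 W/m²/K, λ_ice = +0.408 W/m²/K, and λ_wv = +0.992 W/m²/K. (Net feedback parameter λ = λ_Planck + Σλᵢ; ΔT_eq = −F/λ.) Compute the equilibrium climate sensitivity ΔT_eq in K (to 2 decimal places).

Net feedback parameter λ = (−3.9) + (+0.19) + (+0.367) + (+0.408) + (+0.992) = -1.943 W/m²/K.
ΔT = −F/λ = −2.5/(-1.943) = 1.29 K.

1.29 K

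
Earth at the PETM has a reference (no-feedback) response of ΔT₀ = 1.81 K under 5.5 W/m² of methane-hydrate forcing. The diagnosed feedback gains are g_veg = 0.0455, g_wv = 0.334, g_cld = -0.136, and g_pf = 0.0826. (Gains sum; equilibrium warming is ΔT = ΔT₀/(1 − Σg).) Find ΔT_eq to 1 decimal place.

2.7 K

Total gain g = 0.0455 + 0.334 − 0.136 + 0.0826 = 0.3261.
Amplification A = 1/(1 − 0.3261) = 1.484.
ΔT = 1.81 × 1.484 = 2.7 K.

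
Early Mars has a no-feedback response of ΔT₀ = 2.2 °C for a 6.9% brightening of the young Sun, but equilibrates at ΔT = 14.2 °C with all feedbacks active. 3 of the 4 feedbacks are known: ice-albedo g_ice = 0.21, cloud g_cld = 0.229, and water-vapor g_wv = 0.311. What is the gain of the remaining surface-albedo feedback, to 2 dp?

Amplification A = ΔT/ΔT₀ = 14.2/2.2 = 6.455.
Total gain g = 1 − 1/A = 1 − 1/6.455 = 0.8451.
Known gains sum to 0.21 + 0.229 + 0.311 = 0.75.
g_alb = 0.8451 − 0.75 = 0.10.

0.10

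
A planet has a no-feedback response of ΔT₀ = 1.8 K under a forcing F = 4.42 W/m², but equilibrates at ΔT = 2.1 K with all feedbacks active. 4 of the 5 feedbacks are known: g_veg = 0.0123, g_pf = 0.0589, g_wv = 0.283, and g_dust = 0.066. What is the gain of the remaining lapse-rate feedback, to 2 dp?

Amplification A = ΔT/ΔT₀ = 2.1/1.8 = 1.167.
Total gain g = 1 − 1/A = 1 − 1/1.167 = 0.1431.
Known gains sum to 0.0123 + 0.0589 + 0.283 + 0.066 = 0.4202.
g_lr = 0.1431 − 0.4202 = -0.28.

-0.28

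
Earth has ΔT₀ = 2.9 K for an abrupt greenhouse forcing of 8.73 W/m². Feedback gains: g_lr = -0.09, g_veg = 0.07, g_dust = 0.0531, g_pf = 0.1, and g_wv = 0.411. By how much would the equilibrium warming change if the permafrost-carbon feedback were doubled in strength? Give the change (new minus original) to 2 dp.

1.79 K

Original: g = 0.5441, ΔT = 2.9/(1−0.5441) = 6.3610 K.
With doubled permafrost-carbon: g' = 0.6441, ΔT' = 2.9/(1−0.6441) = 8.1484 K.
Change = 8.1484 − 6.3610 = 1.79 K.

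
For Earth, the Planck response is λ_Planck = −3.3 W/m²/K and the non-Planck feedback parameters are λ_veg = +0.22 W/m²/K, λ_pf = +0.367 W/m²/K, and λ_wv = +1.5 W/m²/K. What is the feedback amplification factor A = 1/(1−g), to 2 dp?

Convert to gains: g_veg = 0.22/3.3 = 0.06667; g_pf = 0.367/3.3 = 0.1112; g_wv = 1.5/3.3 = 0.4545.
Total gain g = 0.63237.
A = 1/(1 − 0.63237) = 2.72.

2.72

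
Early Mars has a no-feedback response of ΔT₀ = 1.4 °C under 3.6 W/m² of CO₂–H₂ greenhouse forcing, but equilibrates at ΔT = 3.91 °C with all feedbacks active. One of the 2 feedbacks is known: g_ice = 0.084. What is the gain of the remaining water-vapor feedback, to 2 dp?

Amplification A = ΔT/ΔT₀ = 3.91/1.4 = 2.793.
Total gain g = 1 − 1/A = 1 − 1/2.793 = 0.642.
The known gain is 0.084.
g_wv = 0.642 − 0.084 = 0.56.

0.56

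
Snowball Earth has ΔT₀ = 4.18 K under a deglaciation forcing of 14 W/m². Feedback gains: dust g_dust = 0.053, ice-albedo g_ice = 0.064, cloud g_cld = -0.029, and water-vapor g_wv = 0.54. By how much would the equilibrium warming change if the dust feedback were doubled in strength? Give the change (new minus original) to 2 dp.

1.87 K

Original: g = 0.628, ΔT = 4.18/(1−0.628) = 11.2366 K.
With doubled dust: g' = 0.681, ΔT' = 4.18/(1−0.681) = 13.1034 K.
Change = 13.1034 − 11.2366 = 1.87 K.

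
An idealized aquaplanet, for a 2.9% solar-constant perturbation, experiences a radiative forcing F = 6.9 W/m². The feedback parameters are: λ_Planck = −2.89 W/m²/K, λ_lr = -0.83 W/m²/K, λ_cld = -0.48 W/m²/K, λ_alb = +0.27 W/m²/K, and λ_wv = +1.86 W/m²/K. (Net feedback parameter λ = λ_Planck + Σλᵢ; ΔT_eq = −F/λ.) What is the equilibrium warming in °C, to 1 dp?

Net feedback parameter λ = (−2.89) + (-0.83) + (-0.48) + (+0.27) + (+1.86) = -2.07 W/m²/K.
ΔT = −F/λ = −6.9/(-2.07) = 3.3 °C.

3.3 °C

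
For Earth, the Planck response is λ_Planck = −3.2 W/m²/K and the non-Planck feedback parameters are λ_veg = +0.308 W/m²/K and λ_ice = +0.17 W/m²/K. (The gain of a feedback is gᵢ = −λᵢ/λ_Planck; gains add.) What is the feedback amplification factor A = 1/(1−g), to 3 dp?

Convert to gains: g_veg = 0.308/3.2 = 0.09625; g_ice = 0.17/3.2 = 0.05312.
Total gain g = 0.14937.
A = 1/(1 − 0.14937) = 1.176.

1.176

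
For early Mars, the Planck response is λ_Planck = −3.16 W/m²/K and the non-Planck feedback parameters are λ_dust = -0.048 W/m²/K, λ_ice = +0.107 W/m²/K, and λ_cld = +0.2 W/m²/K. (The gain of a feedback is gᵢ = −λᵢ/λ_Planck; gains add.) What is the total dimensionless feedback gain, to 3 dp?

0.082

Convert to gains: g_dust = -0.048/3.16 = -0.01519; g_ice = 0.107/3.16 = 0.03386; g_cld = 0.2/3.16 = 0.06329.
Total gain g = 0.08196.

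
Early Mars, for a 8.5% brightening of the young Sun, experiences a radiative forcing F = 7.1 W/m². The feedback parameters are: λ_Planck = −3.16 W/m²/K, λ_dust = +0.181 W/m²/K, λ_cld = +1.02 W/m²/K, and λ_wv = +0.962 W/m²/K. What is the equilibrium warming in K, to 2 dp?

Net feedback parameter λ = (−3.16) + (+0.181) + (+1.02) + (+0.962) = -0.997 W/m²/K.
ΔT = −F/λ = −7.1/(-0.997) = 7.12 K.

7.12 K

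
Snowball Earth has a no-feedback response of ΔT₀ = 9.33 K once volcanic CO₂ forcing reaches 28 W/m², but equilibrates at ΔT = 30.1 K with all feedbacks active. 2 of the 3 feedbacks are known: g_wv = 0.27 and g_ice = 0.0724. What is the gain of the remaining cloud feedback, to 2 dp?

Amplification A = ΔT/ΔT₀ = 30.1/9.33 = 3.226.
Total gain g = 1 − 1/A = 1 − 1/3.226 = 0.69.
Known gains sum to 0.27 + 0.0724 = 0.3424.
g_cld = 0.69 − 0.3424 = 0.35.

0.35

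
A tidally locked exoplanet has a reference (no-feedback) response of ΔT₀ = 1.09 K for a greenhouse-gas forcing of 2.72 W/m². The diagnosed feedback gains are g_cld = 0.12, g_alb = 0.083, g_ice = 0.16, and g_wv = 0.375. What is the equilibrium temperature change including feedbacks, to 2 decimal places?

Total gain g = 0.12 + 0.083 + 0.16 + 0.375 = 0.738.
Amplification A = 1/(1 − 0.738) = 3.817.
ΔT = 1.09 × 3.817 = 4.16 K.

4.16 K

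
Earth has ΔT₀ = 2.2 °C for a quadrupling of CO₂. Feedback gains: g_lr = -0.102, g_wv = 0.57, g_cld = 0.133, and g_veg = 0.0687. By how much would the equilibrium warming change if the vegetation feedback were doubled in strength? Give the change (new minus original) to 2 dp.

1.75 °C

Original: g = 0.6697, ΔT = 2.2/(1−0.6697) = 6.6606 °C.
With doubled vegetation: g' = 0.7384, ΔT' = 2.2/(1−0.7384) = 8.4098 °C.
Change = 8.4098 − 6.6606 = 1.75 °C.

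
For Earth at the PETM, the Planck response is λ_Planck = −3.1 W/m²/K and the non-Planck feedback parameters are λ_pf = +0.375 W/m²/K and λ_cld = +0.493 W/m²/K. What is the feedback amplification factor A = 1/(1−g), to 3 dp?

1.389

Convert to gains: g_pf = 0.375/3.1 = 0.121; g_cld = 0.493/3.1 = 0.159.
Total gain g = 0.28.
A = 1/(1 − 0.28) = 1.389.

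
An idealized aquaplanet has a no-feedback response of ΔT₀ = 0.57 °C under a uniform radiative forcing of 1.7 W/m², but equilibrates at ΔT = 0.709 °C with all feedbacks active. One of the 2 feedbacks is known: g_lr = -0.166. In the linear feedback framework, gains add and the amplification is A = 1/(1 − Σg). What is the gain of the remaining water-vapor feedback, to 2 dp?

Amplification A = ΔT/ΔT₀ = 0.709/0.57 = 1.244.
Total gain g = 1 − 1/A = 1 − 1/1.244 = 0.1961.
The known gain is -0.166.
g_wv = 0.1961 + 0.166 = 0.36.

0.36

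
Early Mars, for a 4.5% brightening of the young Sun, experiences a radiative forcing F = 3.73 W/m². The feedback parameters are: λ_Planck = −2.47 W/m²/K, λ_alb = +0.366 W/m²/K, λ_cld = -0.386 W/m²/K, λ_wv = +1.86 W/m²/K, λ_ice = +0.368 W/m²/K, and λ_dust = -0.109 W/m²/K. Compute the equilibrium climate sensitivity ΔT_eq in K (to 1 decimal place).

10.1 K

Net feedback parameter λ = (−2.47) + (+0.366) + (-0.386) + (+1.86) + (+0.368) + (-0.109) = -0.371 W/m²/K.
ΔT = −F/λ = −3.73/(-0.371) = 10.1 K.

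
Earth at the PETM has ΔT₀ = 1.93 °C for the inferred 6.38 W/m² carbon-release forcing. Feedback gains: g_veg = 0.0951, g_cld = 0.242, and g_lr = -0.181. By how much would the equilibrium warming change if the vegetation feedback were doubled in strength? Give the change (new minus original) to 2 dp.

0.29 °C

Original: g = 0.1561, ΔT = 1.93/(1−0.1561) = 2.2870 °C.
With doubled vegetation: g' = 0.2512, ΔT' = 1.93/(1−0.2512) = 2.5775 °C.
Change = 2.5775 − 2.2870 = 0.29 °C.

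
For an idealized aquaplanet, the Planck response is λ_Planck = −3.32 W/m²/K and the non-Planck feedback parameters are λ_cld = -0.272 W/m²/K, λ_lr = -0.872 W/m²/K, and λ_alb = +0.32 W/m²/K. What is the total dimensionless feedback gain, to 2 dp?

-0.25

Convert to gains: g_cld = -0.272/3.32 = -0.08193; g_lr = -0.872/3.32 = -0.2627; g_alb = 0.32/3.32 = 0.09639.
Total gain g = -0.24824.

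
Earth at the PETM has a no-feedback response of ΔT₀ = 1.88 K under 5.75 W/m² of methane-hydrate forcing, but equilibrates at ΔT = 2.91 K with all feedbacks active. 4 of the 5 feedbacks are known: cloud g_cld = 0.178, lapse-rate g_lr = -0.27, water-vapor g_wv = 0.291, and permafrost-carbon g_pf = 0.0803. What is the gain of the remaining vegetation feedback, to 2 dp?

Amplification A = ΔT/ΔT₀ = 2.91/1.88 = 1.548.
Total gain g = 1 − 1/A = 1 − 1/1.548 = 0.354.
Known gains sum to 0.178 − 0.27 + 0.291 + 0.0803 = 0.2793.
g_veg = 0.354 − 0.2793 = 0.07.

0.07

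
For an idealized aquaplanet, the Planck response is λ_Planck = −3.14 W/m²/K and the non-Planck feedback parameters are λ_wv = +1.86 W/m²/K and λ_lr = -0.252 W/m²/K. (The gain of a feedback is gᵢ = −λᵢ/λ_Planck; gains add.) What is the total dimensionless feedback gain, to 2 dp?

Convert to gains: g_wv = 1.86/3.14 = 0.5924; g_lr = -0.252/3.14 = -0.08025.
Total gain g = 0.51215.

0.51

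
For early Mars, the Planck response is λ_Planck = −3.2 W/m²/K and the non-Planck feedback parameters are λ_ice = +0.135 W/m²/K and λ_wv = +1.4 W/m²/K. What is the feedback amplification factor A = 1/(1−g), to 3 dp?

Convert to gains: g_ice = 0.135/3.2 = 0.04219; g_wv = 1.4/3.2 = 0.4375.
Total gain g = 0.47969.
A = 1/(1 − 0.47969) = 1.922.

1.922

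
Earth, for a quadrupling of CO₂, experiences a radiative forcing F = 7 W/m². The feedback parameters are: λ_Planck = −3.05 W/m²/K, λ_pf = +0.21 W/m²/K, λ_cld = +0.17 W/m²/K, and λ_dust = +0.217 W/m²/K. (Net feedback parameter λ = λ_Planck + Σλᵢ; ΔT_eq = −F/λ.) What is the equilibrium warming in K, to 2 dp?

Net feedback parameter λ = (−3.05) + (+0.21) + (+0.17) + (+0.217) = -2.453 W/m²/K.
ΔT = −F/λ = −7/(-2.453) = 2.85 K.

2.85 K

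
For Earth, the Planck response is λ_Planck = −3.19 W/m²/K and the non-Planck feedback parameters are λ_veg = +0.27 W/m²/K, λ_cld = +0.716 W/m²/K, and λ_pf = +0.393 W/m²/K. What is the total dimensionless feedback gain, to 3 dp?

Convert to gains: g_veg = 0.27/3.19 = 0.08464; g_cld = 0.716/3.19 = 0.2245; g_pf = 0.393/3.19 = 0.1232.
Total gain g = 0.43234.

0.432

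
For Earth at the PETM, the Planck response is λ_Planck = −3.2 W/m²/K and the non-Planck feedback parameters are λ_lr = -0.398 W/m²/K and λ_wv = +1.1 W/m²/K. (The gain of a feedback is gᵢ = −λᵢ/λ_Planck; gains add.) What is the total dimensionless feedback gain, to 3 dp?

0.219

Convert to gains: g_lr = -0.398/3.2 = -0.1244; g_wv = 1.1/3.2 = 0.3438.
Total gain g = 0.2194.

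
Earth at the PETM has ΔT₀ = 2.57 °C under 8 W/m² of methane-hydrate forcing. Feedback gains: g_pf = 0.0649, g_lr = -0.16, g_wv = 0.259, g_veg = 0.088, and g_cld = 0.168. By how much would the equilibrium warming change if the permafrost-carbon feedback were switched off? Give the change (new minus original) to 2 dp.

Original: g = 0.4199, ΔT = 2.57/(1−0.4199) = 4.4303 °C.
Without permafrost-carbon: g' = 0.355, ΔT' = 2.57/(1−0.355) = 3.9845 °C.
Change = 3.9845 − 4.4303 = -0.45 °C.

-0.45 °C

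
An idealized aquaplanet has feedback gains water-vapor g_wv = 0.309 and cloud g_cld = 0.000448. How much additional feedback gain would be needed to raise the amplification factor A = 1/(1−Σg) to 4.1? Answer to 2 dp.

Current total gain = 0.309448.
Target gain for A = 4.1: g* = 1 − 1/4.1 = 0.7561.
Additional gain needed = 0.7561 − 0.309448 = 0.45.

0.45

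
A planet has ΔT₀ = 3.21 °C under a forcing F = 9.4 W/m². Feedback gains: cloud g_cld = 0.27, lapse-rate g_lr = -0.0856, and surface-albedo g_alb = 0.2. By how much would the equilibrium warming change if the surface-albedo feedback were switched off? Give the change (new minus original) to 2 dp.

Original: g = 0.3844, ΔT = 3.21/(1−0.3844) = 5.2144 °C.
Without surface-albedo: g' = 0.1844, ΔT' = 3.21/(1−0.1844) = 3.9358 °C.
Change = 3.9358 − 5.2144 = -1.28 °C.

-1.28 °C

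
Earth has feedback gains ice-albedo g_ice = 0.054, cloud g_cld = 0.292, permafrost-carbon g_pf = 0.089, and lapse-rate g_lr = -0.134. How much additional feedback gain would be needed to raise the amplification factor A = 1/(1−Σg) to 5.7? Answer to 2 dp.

Current total gain = 0.301.
Target gain for A = 5.7: g* = 1 − 1/5.7 = 0.8246.
Additional gain needed = 0.8246 − 0.301 = 0.52.

0.52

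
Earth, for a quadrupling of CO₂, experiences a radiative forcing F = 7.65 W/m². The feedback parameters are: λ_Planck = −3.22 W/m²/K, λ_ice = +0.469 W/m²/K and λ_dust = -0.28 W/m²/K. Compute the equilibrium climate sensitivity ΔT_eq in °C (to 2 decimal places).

Net feedback parameter λ = (−3.22) + (+0.469) + (-0.28) = -3.031 W/m²/K.
ΔT = −F/λ = −7.65/(-3.031) = 2.52 °C.

2.52 °C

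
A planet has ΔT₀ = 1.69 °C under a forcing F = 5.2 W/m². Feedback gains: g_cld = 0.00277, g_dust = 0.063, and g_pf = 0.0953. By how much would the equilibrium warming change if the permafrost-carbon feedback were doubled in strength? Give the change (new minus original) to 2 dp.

Original: g = 0.16107, ΔT = 1.69/(1−0.16107) = 2.0145 °C.
With doubled permafrost-carbon: g' = 0.25637, ΔT' = 1.69/(1−0.25637) = 2.2726 °C.
Change = 2.2726 − 2.0145 = 0.26 °C.

0.26 °C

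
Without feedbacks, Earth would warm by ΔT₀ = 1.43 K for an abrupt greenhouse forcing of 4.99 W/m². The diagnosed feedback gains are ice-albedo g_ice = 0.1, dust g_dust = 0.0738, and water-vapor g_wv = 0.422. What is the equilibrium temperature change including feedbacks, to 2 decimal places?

Total gain g = 0.1 + 0.0738 + 0.422 = 0.5958.
Amplification A = 1/(1 − 0.5958) = 2.474.
ΔT = 1.43 × 2.474 = 3.54 K.

3.54 K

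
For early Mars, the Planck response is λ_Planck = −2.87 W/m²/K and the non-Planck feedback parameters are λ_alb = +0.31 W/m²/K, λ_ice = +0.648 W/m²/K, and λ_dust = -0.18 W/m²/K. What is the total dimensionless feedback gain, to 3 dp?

0.271

Convert to gains: g_alb = 0.31/2.87 = 0.108; g_ice = 0.648/2.87 = 0.2258; g_dust = -0.18/2.87 = -0.06272.
Total gain g = 0.27108.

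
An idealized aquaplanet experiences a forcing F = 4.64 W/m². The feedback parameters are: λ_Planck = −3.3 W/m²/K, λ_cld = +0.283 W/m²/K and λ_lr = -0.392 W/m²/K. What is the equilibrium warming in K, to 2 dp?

1.36 K

Net feedback parameter λ = (−3.3) + (+0.283) + (-0.392) = -3.409 W/m²/K.
ΔT = −F/λ = −4.64/(-3.409) = 1.36 K.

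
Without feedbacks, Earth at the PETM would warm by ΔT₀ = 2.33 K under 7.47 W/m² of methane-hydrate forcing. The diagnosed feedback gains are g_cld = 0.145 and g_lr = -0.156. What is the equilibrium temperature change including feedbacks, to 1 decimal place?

2.3 K

Total gain g = 0.145 − 0.156 = -0.011.
Amplification A = 1/(1 + 0.011) = 0.9891.
ΔT = 2.33 × 0.9891 = 2.3 K.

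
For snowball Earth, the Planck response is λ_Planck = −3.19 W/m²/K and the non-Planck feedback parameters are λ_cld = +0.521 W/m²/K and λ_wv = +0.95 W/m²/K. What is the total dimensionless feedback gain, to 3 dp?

0.461

Convert to gains: g_cld = 0.521/3.19 = 0.1633; g_wv = 0.95/3.19 = 0.2978.
Total gain g = 0.4611.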